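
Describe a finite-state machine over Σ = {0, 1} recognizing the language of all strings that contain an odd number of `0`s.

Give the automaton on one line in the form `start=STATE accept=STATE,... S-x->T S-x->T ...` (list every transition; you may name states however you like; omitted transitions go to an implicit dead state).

Keep the running count of `0`s modulo 2: each `0` advances along the cycle S0 → S1 → S0 while other symbols loop. Accept at S1.
        0   1  
>  S0   S1  S0 
 * S1   S0  S1 
(> = start, * = accepting)

start=S0 accept=S1 S0-0->S1 S0-1->S0 S1-0->S0 S1-1->S1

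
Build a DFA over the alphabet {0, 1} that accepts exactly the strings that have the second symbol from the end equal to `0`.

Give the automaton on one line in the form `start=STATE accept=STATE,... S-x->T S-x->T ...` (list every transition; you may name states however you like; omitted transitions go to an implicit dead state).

start=A accept=D,E A-0->B A-1->C B-0->D B-1->E C-0->F C-1->G D-0->D D-1->E E-0->F E-1->G F-0->D F-1->E G-0->F G-1->G

A DFA must remember the last 2 symbols (since which symbol is second-to-last isn't known until the input ends). Use one state per possible window of the last ≤2 symbols; accept from those whose window starts with `0`.
A 7-state machine:
       0  1 
>  A   B  C 
   B   D  E 
   C   F  G 
 * D   D  E 
 * E   F  G 
   F   D  E 
   G   F  G 
(> = start, * = accepting)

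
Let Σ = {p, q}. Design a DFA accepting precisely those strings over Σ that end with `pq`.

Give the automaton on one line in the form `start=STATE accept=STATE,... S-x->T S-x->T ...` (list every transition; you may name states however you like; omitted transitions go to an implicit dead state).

start=S0 accept=S2 S0-p->S1 S0-q->S0 S1-p->S1 S1-q->S2 S2-p->S1 S2-q->S0

Remember how much of `pq` the current input suffix matches. State S0 means no match yet; S1 means the last symbol is `p`; S2 means the last 2 symbols are `pq`. Only S2 accepts. On a mismatch, fall back to the longest proper suffix that is still a prefix of `pq`.
        p   q  
>  S0   S1  S0 
   S1   S1  S2 
 * S2   S1  S0 
(> = start, * = accepting)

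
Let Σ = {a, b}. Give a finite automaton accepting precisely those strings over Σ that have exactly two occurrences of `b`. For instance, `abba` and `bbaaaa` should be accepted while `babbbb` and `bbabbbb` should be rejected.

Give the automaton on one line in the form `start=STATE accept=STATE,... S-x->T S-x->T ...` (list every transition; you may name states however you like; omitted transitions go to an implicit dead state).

start=q0 accept=q2 q0-a->q0 q0-b->q1 q1-a->q1 q1-b->q2 q2-a->q2 q2-b->q3 q3-a->q3 q3-b->q3

Count `b`s, saturating at 3: states q0 through q2 mean 0 through 2 `b`s seen; q3 means more than 2. Each `b` increments (capped at q3); other symbols loop. Accept from {q2}.
A 4-state machine:
        a   b  
>  q0   q0  q1 
   q1   q1  q2 
 * q2   q2  q3 
   q3   q3  q3 
(> = start, * = accepting)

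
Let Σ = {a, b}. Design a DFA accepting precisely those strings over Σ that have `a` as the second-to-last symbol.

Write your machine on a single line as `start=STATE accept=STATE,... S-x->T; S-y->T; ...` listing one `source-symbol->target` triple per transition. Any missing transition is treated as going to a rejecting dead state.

A DFA must remember the last 2 symbols (since which symbol is second-to-last isn't known until the input ends). Use one state per possible window of the last ≤2 symbols; accept from those whose window starts with `a`.
A 7-state machine:
        a   b  
>  q0   q1  q2 
   q1   q3  q4 
   q2   q5  q6 
 * q3   q3  q4 
 * q4   q5  q6 
   q5   q3  q4 
   q6   q5  q6 
(> = start, * = accepting)

start=q0; accept=q3,q4; q0-a->q1; q0-b->q2; q1-a->q3; q1-b->q4; q2-a->q5; q2-b->q6; q3-a->q3; q3-b->q4; q4-a->q5; q4-b->q6; q5-a->q3; q5-b->q4; q6-a->q5; q6-b->q6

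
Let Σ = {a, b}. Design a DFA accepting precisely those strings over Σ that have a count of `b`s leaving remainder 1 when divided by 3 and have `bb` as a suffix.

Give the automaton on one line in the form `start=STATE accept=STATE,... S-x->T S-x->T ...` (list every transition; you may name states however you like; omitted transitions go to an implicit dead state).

Build one automaton per condition and run them in lockstep. One (3 states) tracks the count of `b`s modulo 3; the other (3 states) tracks how much of the suffix `bb` has currently been matched. Each combined state is a pair, one component from each; accept when both components accept. Equivalent product states are then merged.
        a   b  
>  s0   s0  s1 
   s1   s1  s2 
   s2   s2  s3 
   s3   s0  s4 
 * s4   s1  s2 
(> = start, * = accepting)

start=s0 accept=s4 s0-a->s0 s0-b->s1 s1-a->s1 s1-b->s2 s2-a->s2 s2-b->s3 s3-a->s0 s3-b->s4 s4-a->s1 s4-b->s2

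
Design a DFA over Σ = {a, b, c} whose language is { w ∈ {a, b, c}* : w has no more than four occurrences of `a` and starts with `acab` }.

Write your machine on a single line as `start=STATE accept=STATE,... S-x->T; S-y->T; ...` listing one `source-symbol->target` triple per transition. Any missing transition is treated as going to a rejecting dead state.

Handle the two conditions separately and then intersect. The first has 6 states tracking the count of `a`s, saturating at 5; the second has 6 states tracking whether the input so far still matches the prefix `acab`. A product state is a pair (one from each), accepting exactly when both do.
With 14 states:
          a    b    c  
>  q0     q1   q2   q2 
   q1     q3   q4   q5 
   q2     q4   q2   q2 
   q3     q6   q3   q3 
   q4     q3   q4   q4 
   q5     q7   q4   q4 
   q6     q8   q6   q6 
   q7     q6   q9   q3 
   q8    q10   q8   q8 
 * q9    q11   q9   q9 
   q10   q10  q10  q10 
 * q11   q12  q11  q11 
 * q12   q13  q12  q12 
   q13   q13  q13  q13 
(> = start, * = accepting)

start=q0; accept=q9,q11,q12; q0-a->q1; q0-b->q2; q0-c->q2; q1-a->q3; q1-b->q4; q1-c->q5; q2-a->q4; q2-b->q2; q2-c->q2; q3-a->q6; q3-b->q3; q3-c->q3; q4-a->q3; q4-b->q4; q4-c->q4; q5-a->q7; q5-b->q4; q5-c->q4; q6-a->q8; q6-b->q6; q6-c->q6; q7-a->q6; q7-b->q9; q7-c->q3; q8-a->q10; q8-b->q8; q8-c->q8; q9-a->q11; q9-b->q9; q9-c->q9; q10-a->q10; q10-b->q10; q10-c->q10; q11-a->q12; q11-b->q11; q11-c->q11; q12-a->q13; q12-b->q12; q12-c->q12; q13-a->q13; q13-b->q13; q13-c->q13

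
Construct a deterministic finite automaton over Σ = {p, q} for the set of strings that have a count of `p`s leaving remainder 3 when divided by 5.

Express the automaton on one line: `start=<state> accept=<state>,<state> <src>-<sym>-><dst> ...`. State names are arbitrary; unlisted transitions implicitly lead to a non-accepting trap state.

Keep the running count of `p`s modulo 5: each `p` advances along the cycle S0 → S1 → S2 → S3 → S4 → S0 while other symbols loop. Accept at S3.
        p   q  
>  S0   S1  S0 
   S1   S2  S1 
   S2   S3  S2 
 * S3   S4  S3 
   S4   S0  S4 
(> = start, * = accepting)

start=S0 accept=S3 S0-p->S1 S0-q->S0 S1-p->S2 S1-q->S1 S2-p->S3 S2-q->S2 S3-p->S4 S3-q->S3 S4-p->S0 S4-q->S4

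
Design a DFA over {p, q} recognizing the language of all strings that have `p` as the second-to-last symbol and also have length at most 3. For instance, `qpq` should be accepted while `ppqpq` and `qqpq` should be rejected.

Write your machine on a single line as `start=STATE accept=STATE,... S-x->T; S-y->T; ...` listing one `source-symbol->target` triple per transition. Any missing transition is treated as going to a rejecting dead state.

Run two small machines in parallel and take their product. One (7 states) tracks the last 2 symbols read; the other (5 states) tracks the input length, saturating at 4. Each combined state is a pair, one component from each; accept when both components accept.
A 15-state machine:
          p    q  
>  S0     S1   S2 
   S1     S3   S4 
   S2     S5   S6 
 * S3     S7   S8 
 * S4     S9  S10 
   S5     S7   S8 
   S6     S9  S10 
 * S7    S11  S12 
 * S8    S13  S14 
   S9    S11  S12 
   S10   S13  S14 
   S11   S11  S12 
   S12   S13  S14 
   S13   S11  S12 
   S14   S13  S14 
(> = start, * = accepting)

start=S0; accept=S3,S4,S7,S8; S0-p->S1; S0-q->S2; S1-p->S3; S1-q->S4; S2-p->S5; S2-q->S6; S3-p->S7; S3-q->S8; S4-p->S9; S4-q->S10; S5-p->S7; S5-q->S8; S6-p->S9; S6-q->S10; S7-p->S11; S7-q->S12; S8-p->S13; S8-q->S14; S9-p->S11; S9-q->S12; S10-p->S13; S10-q->S14; S11-p->S11; S11-q->S12; S12-p->S13; S12-q->S14; S13-p->S11; S13-q->S12; S14-p->S13; S14-q->S14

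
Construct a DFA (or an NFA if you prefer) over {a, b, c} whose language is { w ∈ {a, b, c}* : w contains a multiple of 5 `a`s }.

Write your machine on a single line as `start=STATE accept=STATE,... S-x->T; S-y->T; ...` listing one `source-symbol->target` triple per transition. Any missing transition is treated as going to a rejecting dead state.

start=q0; accept=q0; q0-a->q1; q0-b->q0; q0-c->q0; q1-a->q2; q1-b->q1; q1-c->q1; q2-a->q3; q2-b->q2; q2-c->q2; q3-a->q4; q3-b->q3; q3-c->q3; q4-a->q0; q4-b->q4; q4-c->q4

Keep the running count of `a`s modulo 5: each `a` advances along the cycle q0 → q1 → q2 → q3 → q4 → q0 while other symbols loop. Accept at q0.
5 states suffice.
        a   b   c  
>* q0   q1  q0  q0 
   q1   q2  q1  q1 
   q2   q3  q2  q2 
   q3   q4  q3  q3 
   q4   q0  q4  q4 
(> = start, * = accepting)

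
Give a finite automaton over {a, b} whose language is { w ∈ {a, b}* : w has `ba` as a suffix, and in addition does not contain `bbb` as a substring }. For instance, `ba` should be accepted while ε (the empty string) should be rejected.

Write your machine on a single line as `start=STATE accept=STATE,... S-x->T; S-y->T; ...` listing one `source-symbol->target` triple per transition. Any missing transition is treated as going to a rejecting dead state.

Build one automaton per condition and run them in lockstep. One (3 states) tracks how much of the suffix `ba` has currently been matched; the other (4 states) tracks partial matches of the forbidden pattern `bbb`. Each combined state is a pair, one component from each; accept when both components accept.
        a   b  
>  s0   s0  s1 
   s1   s2  s3 
 * s2   s0  s1 
   s3   s2  s4 
   s4   s5  s4 
   s5   s6  s4 
   s6   s6  s4 
(> = start, * = accepting)

start=s0; accept=s2; s0-a->s0; s0-b->s1; s1-a->s2; s1-b->s3; s2-a->s0; s2-b->s1; s3-a->s2; s3-b->s4; s4-a->s5; s4-b->s4; s5-a->s6; s5-b->s4; s6-a->s6; s6-b->s4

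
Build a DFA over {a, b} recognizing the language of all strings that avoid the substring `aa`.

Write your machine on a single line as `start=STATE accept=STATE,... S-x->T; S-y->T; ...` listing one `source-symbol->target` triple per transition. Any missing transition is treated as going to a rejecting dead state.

start=q0; accept=q0,q1; q0-a->q1; q0-b->q0; q1-a->q2; q1-b->q0; q2-a->q2; q2-b->q2

This is the complement of 'contains `aa`'. Use the same substring-matching states — q0 through q2 holding how much of `aa` has just been matched — but flip the accepting set: everything except the trap q2 accepts.
With 3 states:
        a   b  
>* q0   q1  q0 
 * q1   q2  q0 
   q2   q2  q2 
(> = start, * = accepting)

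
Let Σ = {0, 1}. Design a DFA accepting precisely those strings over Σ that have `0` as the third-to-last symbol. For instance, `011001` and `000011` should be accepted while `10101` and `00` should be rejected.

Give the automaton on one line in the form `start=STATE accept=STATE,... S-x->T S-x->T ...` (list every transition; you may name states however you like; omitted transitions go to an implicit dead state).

start=S0 accept=S7,S8,S9,S10 S0-0->S1 S0-1->S2 S1-0->S3 S1-1->S4 S2-0->S5 S2-1->S6 S3-0->S7 S3-1->S8 S4-0->S9 S4-1->S10 S5-0->S11 S5-1->S12 S6-0->S13 S6-1->S14 S7-0->S7 S7-1->S8 S8-0->S9 S8-1->S10 S9-0->S11 S9-1->S12 S10-0->S13 S10-1->S14 S11-0->S7 S11-1->S8 S12-0->S9 S12-1->S10 S13-0->S11 S13-1->S12 S14-0->S13 S14-1->S14

A DFA must remember the last 3 symbols (since which symbol is third-to-last isn't known until the input ends). Use one state per possible window of the last ≤3 symbols; accept from those whose window starts with `0`.
15 states suffice.
          0    1  
>  S0     S1   S2 
   S1     S3   S4 
   S2     S5   S6 
   S3     S7   S8 
   S4     S9  S10 
   S5    S11  S12 
   S6    S13  S14 
 * S7     S7   S8 
 * S8     S9  S10 
 * S9    S11  S12 
 * S10   S13  S14 
   S11    S7   S8 
   S12    S9  S10 
   S13   S11  S12 
   S14   S13  S14 
(> = start, * = accepting)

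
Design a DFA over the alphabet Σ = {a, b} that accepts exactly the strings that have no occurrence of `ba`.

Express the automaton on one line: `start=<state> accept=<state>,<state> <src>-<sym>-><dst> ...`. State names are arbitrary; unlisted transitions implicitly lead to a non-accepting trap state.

Track partial matches of the forbidden pattern `ba`. State q2 is a dead state reached once `ba` has occurred; every other state accepts. q0 means no part of `ba` is currently matched.
3 states suffice.
        a   b  
>* q0   q0  q1 
 * q1   q2  q1 
   q2   q2  q2 
(> = start, * = accepting)

start=q0 accept=q0,q1 q0-a->q0 q0-b->q1 q1-a->q2 q1-b->q1 q2-a->q2 q2-b->q2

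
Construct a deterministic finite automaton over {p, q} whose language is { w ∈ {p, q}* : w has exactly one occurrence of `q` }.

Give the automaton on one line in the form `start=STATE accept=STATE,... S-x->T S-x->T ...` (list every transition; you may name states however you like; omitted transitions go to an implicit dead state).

Only the number of `q`s matters, and only up to 2. Make a chain S0 → S1 → S2 advanced by each `q` (with S2 absorbing); every other symbol self-loops. The accepting set is {S1}.
3 states suffice.
        p   q  
>  S0   S0  S1 
 * S1   S1  S2 
   S2   S2  S2 
(> = start, * = accepting)

start=S0 accept=S1 S0-p->S0 S0-q->S1 S1-p->S1 S1-q->S2 S2-p->S2 S2-q->S2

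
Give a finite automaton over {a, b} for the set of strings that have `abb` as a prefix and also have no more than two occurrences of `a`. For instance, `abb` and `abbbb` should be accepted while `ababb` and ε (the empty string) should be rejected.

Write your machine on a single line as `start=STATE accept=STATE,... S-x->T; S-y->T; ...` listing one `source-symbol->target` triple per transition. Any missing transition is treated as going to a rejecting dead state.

Run two small machines in parallel and take their product. One (5 states) tracks whether the input so far still matches the prefix `abb`; the other (4 states) tracks the count of `a`s, saturating at 3. Each combined state is a pair, one component from each; accept when both components accept. Equivalent product states are then merged.
A 6-state machine:
        a   b  
>  q0   q1  q2 
   q1   q2  q3 
   q2   q2  q2 
   q3   q2  q4 
 * q4   q5  q4 
 * q5   q2  q5 
(> = start, * = accepting)

start=q0; accept=q4,q5; q0-a->q1; q0-b->q2; q1-a->q2; q1-b->q3; q2-a->q2; q2-b->q2; q3-a->q2; q3-b->q4; q4-a->q5; q4-b->q4; q5-a->q2; q5-b->q5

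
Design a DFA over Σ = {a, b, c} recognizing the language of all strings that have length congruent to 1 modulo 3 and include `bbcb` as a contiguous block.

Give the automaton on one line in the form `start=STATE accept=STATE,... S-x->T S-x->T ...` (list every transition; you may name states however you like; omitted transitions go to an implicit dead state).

start=q0 accept=q11 q0-a->q1 q0-b->q2 q0-c->q1 q1-a->q3 q1-b->q4 q1-c->q3 q2-a->q3 q2-b->q5 q2-c->q3 q3-a->q0 q3-b->q6 q3-c->q0 q4-a->q0 q4-b->q7 q4-c->q0 q5-a->q0 q5-b->q7 q5-c->q8 q6-a->q1 q6-b->q9 q6-c->q1 q7-a->q1 q7-b->q9 q7-c->q10 q8-a->q1 q8-b->q11 q8-c->q1 q9-a->q3 q9-b->q5 q9-c->q12 q10-a->q3 q10-b->q13 q10-c->q3 q11-a->q13 q11-b->q13 q11-c->q13 q12-a->q0 q12-b->q14 q12-c->q0 q13-a->q14 q13-b->q14 q13-c->q14 q14-a->q11 q14-b->q11 q14-c->q11

Handle the two conditions separately and then intersect. One (3 states) tracks the input length modulo 3; the other (5 states) tracks whether and how much of `bbcb` has been seen. Each combined state is a pair, one component from each; accept when both components accept.
With 15 states:
          a    b    c  
>  q0     q1   q2   q1 
   q1     q3   q4   q3 
   q2     q3   q5   q3 
   q3     q0   q6   q0 
   q4     q0   q7   q0 
   q5     q0   q7   q8 
   q6     q1   q9   q1 
   q7     q1   q9  q10 
   q8     q1  q11   q1 
   q9     q3   q5  q12 
   q10    q3  q13   q3 
 * q11   q13  q13  q13 
   q12    q0  q14   q0 
   q13   q14  q14  q14 
   q14   q11  q11  q11 
(> = start, * = accepting)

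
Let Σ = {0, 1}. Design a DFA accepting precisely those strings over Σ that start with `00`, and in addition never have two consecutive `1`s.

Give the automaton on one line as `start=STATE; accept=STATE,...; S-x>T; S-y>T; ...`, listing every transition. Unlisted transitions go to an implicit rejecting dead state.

start=S0; accept=S3,S6; S0-0>S1; S0-1>S2; S1-0>S3; S1-1>S2; S2-0>S4; S2-1>S5; S3-0>S3; S3-1>S6; S4-0>S4; S4-1>S2; S5-0>S5; S5-1>S5; S6-0>S3; S6-1>S7; S7-0>S7; S7-1>S7

Handle the two conditions separately and then intersect. The first has 4 states tracking whether the input so far still matches the prefix `00`; the second has 3 states tracking partial matches of the forbidden pattern `11`. A product state is a pair (one from each), accepting exactly when both do.
        0   1  
>  S0   S1  S2 
   S1   S3  S2 
   S2   S4  S5 
 * S3   S3  S6 
   S4   S4  S2 
   S5   S5  S5 
 * S6   S3  S7 
   S7   S7  S7 
(> = start, * = accepting)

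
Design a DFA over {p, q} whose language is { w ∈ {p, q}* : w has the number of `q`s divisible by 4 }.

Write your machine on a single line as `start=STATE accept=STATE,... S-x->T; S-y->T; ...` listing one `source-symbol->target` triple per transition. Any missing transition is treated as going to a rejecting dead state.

start=S0; accept=S0; S0-p->S0; S0-q->S1; S1-p->S1; S1-q->S2; S2-p->S2; S2-q->S3; S3-p->S3; S3-q->S0

Keep the running count of `q`s modulo 4: each `q` advances along the cycle S0 → S1 → S2 → S3 → S0 while other symbols loop. Accept at S0.
With 4 states:
        p   q  
>* S0   S0  S1 
   S1   S1  S2 
   S2   S2  S3 
   S3   S3  S0 
(> = start, * = accepting)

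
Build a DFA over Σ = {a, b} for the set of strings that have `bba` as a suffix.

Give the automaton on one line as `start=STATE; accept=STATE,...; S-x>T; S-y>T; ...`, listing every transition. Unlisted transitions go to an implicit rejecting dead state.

Remember how much of `bba` the current input suffix matches. State s0 means no match yet; s1 means the last symbol is `b`; s2 means the last 2 symbols are `bb`; s3 means the last 3 symbols are `bba`. Only s3 accepts. On a mismatch, fall back to the longest proper suffix that is still a prefix of `bba`.
4 states suffice.
        a   b  
>  s0   s0  s1 
   s1   s0  s2 
   s2   s3  s2 
 * s3   s0  s1 
(> = start, * = accepting)

start=s0; accept=s3; s0-a>s0; s0-b>s1; s1-a>s0; s1-b>s2; s2-a>s3; s2-b>s2; s3-a>s0; s3-b>s1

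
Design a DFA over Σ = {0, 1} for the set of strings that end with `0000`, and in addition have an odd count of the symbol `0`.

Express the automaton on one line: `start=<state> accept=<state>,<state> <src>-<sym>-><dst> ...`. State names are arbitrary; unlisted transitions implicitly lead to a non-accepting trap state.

start=q0 accept=q5 q0-0->q1 q0-1->q0 q1-0->q2 q1-1->q1 q2-0->q3 q2-1->q0 q3-0->q4 q3-1->q1 q4-0->q5 q4-1->q0 q5-0->q4 q5-1->q1

Build one automaton per condition and run them in lockstep. One (5 states) tracks how much of the suffix `0000` has currently been matched; the other (2 states) tracks the count of `0`s modulo 2. Each combined state is a pair, one component from each; accept when both components accept. After merging equivalent states the machine shrinks.
        0   1  
>  q0   q1  q0 
   q1   q2  q1 
   q2   q3  q0 
   q3   q4  q1 
   q4   q5  q0 
 * q5   q4  q1 
(> = start, * = accepting)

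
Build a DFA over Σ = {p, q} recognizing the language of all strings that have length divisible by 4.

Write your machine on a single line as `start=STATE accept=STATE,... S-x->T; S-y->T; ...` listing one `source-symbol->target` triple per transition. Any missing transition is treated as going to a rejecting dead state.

Count input length modulo 4: every symbol advances one step around the cycle s0 → s1 → s2 → s3 → s0. Accept at s0.
4 states suffice.
        p   q  
>* s0   s1  s1 
   s1   s2  s2 
   s2   s3  s3 
   s3   s0  s0 
(> = start, * = accepting)

start=s0; accept=s0; s0-p->s1; s0-q->s1; s1-p->s2; s1-q->s2; s2-p->s3; s2-q->s3; s3-p->s0; s3-q->s0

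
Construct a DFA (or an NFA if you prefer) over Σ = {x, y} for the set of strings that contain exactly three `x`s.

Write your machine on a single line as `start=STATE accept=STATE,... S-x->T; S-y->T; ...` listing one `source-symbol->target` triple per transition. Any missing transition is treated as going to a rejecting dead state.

start=s0; accept=s3; s0-x->s1; s0-y->s0; s1-x->s2; s1-y->s1; s2-x->s3; s2-y->s2; s3-x->s4; s3-y->s3; s4-x->s4; s4-y->s4

Count `x`s, saturating at 4: states s0 through s3 mean 0 through 3 `x`s seen; s4 means more than 3. Each `x` increments (capped at s4); other symbols loop. Accept from {s3}.
5 states suffice.
        x   y  
>  s0   s1  s0 
   s1   s2  s1 
   s2   s3  s2 
 * s3   s4  s3 
   s4   s4  s4 
(> = start, * = accepting)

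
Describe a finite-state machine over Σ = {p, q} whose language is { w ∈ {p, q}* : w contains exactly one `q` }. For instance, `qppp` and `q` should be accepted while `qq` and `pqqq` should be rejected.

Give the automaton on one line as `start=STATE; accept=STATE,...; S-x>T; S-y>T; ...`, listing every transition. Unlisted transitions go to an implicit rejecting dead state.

Count `q`s, saturating at 2: state A means no `q` yet, B means one `q` seen, C means more than one. Each `q` increments (capped at C); other symbols loop. Accept from {B}.
With 3 states:
       p  q 
>  A   A  B 
 * B   B  C 
   C   C  C 
(> = start, * = accepting)

start=A; accept=B; A-p>A; A-q>B; B-p>B; B-q>C; C-p>C; C-q>C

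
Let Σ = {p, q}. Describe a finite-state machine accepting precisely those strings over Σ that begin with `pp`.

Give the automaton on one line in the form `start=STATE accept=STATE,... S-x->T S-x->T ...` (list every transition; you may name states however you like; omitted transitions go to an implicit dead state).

start=A accept=C A-p->B A-q->D B-p->C B-q->D C-p->C C-q->C D-p->D D-q->D

Walk along `pp` while the input agrees: from A take `p` to B, and so on. Any deviation drops to the rejecting sink D. Once C is reached the prefix is confirmed and every continuation is accepted.
A 4-state machine:
       p  q 
>  A   B  D 
   B   C  D 
 * C   C  C 
   D   D  D 
(> = start, * = accepting)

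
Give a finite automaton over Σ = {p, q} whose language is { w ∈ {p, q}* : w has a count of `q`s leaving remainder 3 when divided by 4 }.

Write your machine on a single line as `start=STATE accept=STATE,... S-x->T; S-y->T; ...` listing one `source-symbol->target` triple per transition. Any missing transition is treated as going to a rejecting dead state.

start=A; accept=D; A-p->A; A-q->B; B-p->B; B-q->C; C-p->C; C-q->D; D-p->D; D-q->A

The only thing that matters is how many `q`s have appeared, reduced mod 4. Use one state per residue: A for 0, …, D for 3. Reading `q` moves to the next residue; anything else stays put. D is accepting.
4 states suffice.
       p  q 
>  A   A  B 
   B   B  C 
   C   C  D 
 * D   D  A 
(> = start, * = accepting)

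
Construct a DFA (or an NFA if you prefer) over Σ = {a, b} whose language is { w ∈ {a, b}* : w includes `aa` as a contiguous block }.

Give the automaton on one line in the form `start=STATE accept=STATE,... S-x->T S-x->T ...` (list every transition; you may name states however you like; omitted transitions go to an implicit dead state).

States S0..S1 record the length of the longest prefix of `aa` that matches the current input suffix. Reaching S2 means `aa` has been seen, and we stay there forever. Accept from S2.
3 states suffice.
        a   b  
>  S0   S1  S0 
   S1   S2  S0 
 * S2   S2  S2 
(> = start, * = accepting)

start=S0 accept=S2 S0-a->S1 S0-b->S0 S1-a->S2 S1-b->S0 S2-a->S2 S2-b->S2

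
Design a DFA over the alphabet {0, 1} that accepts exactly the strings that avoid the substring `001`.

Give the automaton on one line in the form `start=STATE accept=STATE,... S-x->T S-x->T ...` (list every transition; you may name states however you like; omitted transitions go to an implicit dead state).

Track partial matches of the forbidden pattern `001`. State s3 is a dead state reached once `001` has occurred; every other state accepts. s0 means no part of `001` is currently matched.
With 4 states:
        0   1  
>* s0   s1  s0 
 * s1   s2  s0 
 * s2   s2  s3 
   s3   s3  s3 
(> = start, * = accepting)

start=s0 accept=s0,s1,s2 s0-0->s1 s0-1->s0 s1-0->s2 s1-1->s0 s2-0->s2 s2-1->s3 s3-0->s3 s3-1->s3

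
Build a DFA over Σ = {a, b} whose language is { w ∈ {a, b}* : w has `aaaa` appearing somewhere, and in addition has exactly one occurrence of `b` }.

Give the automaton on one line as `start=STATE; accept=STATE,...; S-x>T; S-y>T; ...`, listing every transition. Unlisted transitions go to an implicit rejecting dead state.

start=q0; accept=q10; q0-a>q1; q0-b>q2; q1-a>q3; q1-b>q2; q2-a>q4; q2-b>q5; q3-a>q6; q3-b>q2; q4-a>q7; q4-b>q5; q5-a>q5; q5-b>q5; q6-a>q8; q6-b>q2; q7-a>q9; q7-b>q5; q8-a>q8; q8-b>q10; q9-a>q10; q9-b>q5; q10-a>q10; q10-b>q5

Build one automaton per condition and run them in lockstep. The first has 5 states tracking whether and how much of `aaaa` has been seen; the second has 3 states tracking the count of `b`s, saturating at 2. A product state is a pair (one from each), accepting exactly when both do. Minimizing collapses redundant product states.
An 11-state machine:
          a    b  
>  q0     q1   q2 
   q1     q3   q2 
   q2     q4   q5 
   q3     q6   q2 
   q4     q7   q5 
   q5     q5   q5 
   q6     q8   q2 
   q7     q9   q5 
   q8     q8  q10 
   q9    q10   q5 
 * q10   q10   q5 
(> = start, * = accepting)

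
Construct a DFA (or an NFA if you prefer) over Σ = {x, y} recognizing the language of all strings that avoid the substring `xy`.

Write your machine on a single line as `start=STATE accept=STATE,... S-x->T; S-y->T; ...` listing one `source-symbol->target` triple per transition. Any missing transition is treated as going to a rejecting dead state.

start=A; accept=A,B; A-x->B; A-y->A; B-x->B; B-y->C; C-x->C; C-y->C

Track partial matches of the forbidden pattern `xy`. State C is a dead state reached once `xy` has occurred; every other state accepts. A means no part of `xy` is currently matched.
       x  y 
>* A   B  A 
 * B   B  C 
   C   C  C 
(> = start, * = accepting)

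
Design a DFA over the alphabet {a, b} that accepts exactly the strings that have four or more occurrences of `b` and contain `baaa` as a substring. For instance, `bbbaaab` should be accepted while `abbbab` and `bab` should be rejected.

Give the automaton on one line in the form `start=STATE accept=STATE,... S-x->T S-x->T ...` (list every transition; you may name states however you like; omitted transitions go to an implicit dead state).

start=q0 accept=q18,q20 q0-a->q0 q0-b->q1 q1-a->q2 q1-b->q3 q2-a->q4 q2-b->q3 q3-a->q5 q3-b->q6 q4-a->q7 q4-b->q3 q5-a->q8 q5-b->q6 q6-a->q9 q6-b->q10 q7-a->q7 q7-b->q11 q8-a->q11 q8-b->q6 q9-a->q12 q9-b->q10 q10-a->q13 q10-b->q14 q11-a->q11 q11-b->q15 q12-a->q15 q12-b->q10 q13-a->q16 q13-b->q14 q14-a->q17 q14-b->q14 q15-a->q15 q15-b->q18 q16-a->q18 q16-b->q14 q17-a->q19 q17-b->q14 q18-a->q18 q18-b->q20 q19-a->q20 q19-b->q14 q20-a->q20 q20-b->q20

Run two small machines in parallel and take their product. The first has 6 states tracking the count of `b`s, saturating at 5; the second has 5 states tracking whether and how much of `baaa` has been seen. A product state is a pair (one from each), accepting exactly when both do.
21 states suffice.
          a    b  
>  q0     q0   q1 
   q1     q2   q3 
   q2     q4   q3 
   q3     q5   q6 
   q4     q7   q3 
   q5     q8   q6 
   q6     q9  q10 
   q7     q7  q11 
   q8    q11   q6 
   q9    q12  q10 
   q10   q13  q14 
   q11   q11  q15 
   q12   q15  q10 
   q13   q16  q14 
   q14   q17  q14 
   q15   q15  q18 
   q16   q18  q14 
   q17   q19  q14 
 * q18   q18  q20 
   q19   q20  q14 
 * q20   q20  q20 
(> = start, * = accepting)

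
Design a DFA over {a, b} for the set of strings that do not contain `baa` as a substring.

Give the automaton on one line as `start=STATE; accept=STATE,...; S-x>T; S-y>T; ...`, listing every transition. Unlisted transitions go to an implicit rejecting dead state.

start=s0; accept=s0,s1,s2; s0-a>s0; s0-b>s1; s1-a>s2; s1-b>s1; s2-a>s3; s2-b>s1; s3-a>s3; s3-b>s3

This is the complement of 'contains `baa`'. Use the same substring-matching states — s0 through s3 holding how much of `baa` has just been matched — but flip the accepting set: everything except the trap s3 accepts.
        a   b  
>* s0   s0  s1 
 * s1   s2  s1 
 * s2   s3  s1 
   s3   s3  s3 
(> = start, * = accepting)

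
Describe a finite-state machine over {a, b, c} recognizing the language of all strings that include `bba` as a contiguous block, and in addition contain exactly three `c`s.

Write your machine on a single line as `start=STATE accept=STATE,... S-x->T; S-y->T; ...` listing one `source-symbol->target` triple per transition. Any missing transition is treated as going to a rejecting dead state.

Run two small machines in parallel and take their product. One (4 states) tracks whether and how much of `bba` has been seen; the other (5 states) tracks the count of `c`s, saturating at 4. Each combined state is a pair, one component from each; accept when both components accept. After merging equivalent states the machine shrinks.
A 17-state machine:
          a    b    c  
>  S0     S0   S1   S2 
   S1     S0   S3   S2 
   S2     S2   S4   S5 
   S3     S6   S3   S2 
   S4     S2   S7   S5 
   S5     S5   S8   S9 
   S6     S6   S6  S10 
   S7    S10   S7   S5 
   S8     S5  S11   S9 
   S9     S9  S12  S13 
   S10   S10  S10  S14 
   S11   S14  S11   S9 
   S12    S9  S15  S13 
   S13   S13  S13  S13 
   S14   S14  S14  S16 
   S15   S16  S15  S13 
 * S16   S16  S16  S13 
(> = start, * = accepting)

start=S0; accept=S16; S0-a->S0; S0-b->S1; S0-c->S2; S1-a->S0; S1-b->S3; S1-c->S2; S2-a->S2; S2-b->S4; S2-c->S5; S3-a->S6; S3-b->S3; S3-c->S2; S4-a->S2; S4-b->S7; S4-c->S5; S5-a->S5; S5-b->S8; S5-c->S9; S6-a->S6; S6-b->S6; S6-c->S10; S7-a->S10; S7-b->S7; S7-c->S5; S8-a->S5; S8-b->S11; S8-c->S9; S9-a->S9; S9-b->S12; S9-c->S13; S10-a->S10; S10-b->S10; S10-c->S14; S11-a->S14; S11-b->S11; S11-c->S9; S12-a->S9; S12-b->S15; S12-c->S13; S13-a->S13; S13-b->S13; S13-c->S13; S14-a->S14; S14-b->S14; S14-c->S16; S15-a->S16; S15-b->S15; S15-c->S13; S16-a->S16; S16-b->S16; S16-c->S13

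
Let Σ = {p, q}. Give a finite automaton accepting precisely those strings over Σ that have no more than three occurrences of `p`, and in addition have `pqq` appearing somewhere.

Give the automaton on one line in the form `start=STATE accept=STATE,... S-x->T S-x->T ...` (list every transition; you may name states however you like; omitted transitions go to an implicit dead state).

start=A accept=G,J,L A-p->B A-q->A B-p->C B-q->D C-p->E C-q->F D-p->C D-q->G E-p->H E-q->I F-p->E F-q->J G-p->J G-q->G H-p->H H-q->K I-p->H I-q->L J-p->L J-q->J K-p->H K-q->M L-p->M L-q->L M-p->M M-q->M

Handle the two conditions separately and then intersect. The first has 5 states tracking the count of `p`s, saturating at 4; the second has 4 states tracking whether and how much of `pqq` has been seen. A product state is a pair (one from each), accepting exactly when both do.
A 13-state machine:
       p  q 
>  A   B  A 
   B   C  D 
   C   E  F 
   D   C  G 
   E   H  I 
   F   E  J 
 * G   J  G 
   H   H  K 
   I   H  L 
 * J   L  J 
   K   H  M 
 * L   M  L 
   M   M  M 
(> = start, * = accepting)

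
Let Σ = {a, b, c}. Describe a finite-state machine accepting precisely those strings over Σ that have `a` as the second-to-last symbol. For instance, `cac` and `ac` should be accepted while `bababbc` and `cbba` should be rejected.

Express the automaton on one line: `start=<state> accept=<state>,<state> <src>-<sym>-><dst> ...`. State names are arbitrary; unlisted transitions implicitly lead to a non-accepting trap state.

Because acceptance depends on a position counted from the end, the machine has to buffer the most recent 2 symbols. Make each state the string of the last up-to-2 symbols read; on input `x` shift the window left and append `x`. Accept when the buffered window has length 2 and begins with `a`.
A 13-state machine:
          a    b    c  
>  q0     q1   q2   q3 
   q1     q4   q5   q6 
   q2     q7   q8   q9 
   q3    q10  q11  q12 
 * q4     q4   q5   q6 
 * q5     q7   q8   q9 
 * q6    q10  q11  q12 
   q7     q4   q5   q6 
   q8     q7   q8   q9 
   q9    q10  q11  q12 
   q10    q4   q5   q6 
   q11    q7   q8   q9 
   q12   q10  q11  q12 
(> = start, * = accepting)

start=q0 accept=q4,q5,q6 q0-a->q1 q0-b->q2 q0-c->q3 q1-a->q4 q1-b->q5 q1-c->q6 q2-a->q7 q2-b->q8 q2-c->q9 q3-a->q10 q3-b->q11 q3-c->q12 q4-a->q4 q4-b->q5 q4-c->q6 q5-a->q7 q5-b->q8 q5-c->q9 q6-a->q10 q6-b->q11 q6-c->q12 q7-a->q4 q7-b->q5 q7-c->q6 q8-a->q7 q8-b->q8 q8-c->q9 q9-a->q10 q9-b->q11 q9-c->q12 q10-a->q4 q10-b->q5 q10-c->q6 q11-a->q7 q11-b->q8 q11-c->q9 q12-a->q10 q12-b->q11 q12-c->q12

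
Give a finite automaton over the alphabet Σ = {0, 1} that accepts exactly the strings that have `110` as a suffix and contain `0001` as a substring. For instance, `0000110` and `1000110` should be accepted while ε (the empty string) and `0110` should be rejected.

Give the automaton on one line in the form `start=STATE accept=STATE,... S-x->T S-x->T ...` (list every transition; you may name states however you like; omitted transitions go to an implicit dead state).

start=q0 accept=q6 q0-0->q1 q0-1->q0 q1-0->q2 q1-1->q0 q2-0->q3 q2-1->q0 q3-0->q3 q3-1->q4 q4-0->q3 q4-1->q5 q5-0->q6 q5-1->q5 q6-0->q3 q6-1->q4

Run two small machines in parallel and take their product. The first has 4 states tracking how much of the suffix `110` has currently been matched; the second has 5 states tracking whether and how much of `0001` has been seen. A product state is a pair (one from each), accepting exactly when both do. After merging equivalent states the machine shrinks.
        0   1  
>  q0   q1  q0 
   q1   q2  q0 
   q2   q3  q0 
   q3   q3  q4 
   q4   q3  q5 
   q5   q6  q5 
 * q6   q3  q4 
(> = start, * = accepting)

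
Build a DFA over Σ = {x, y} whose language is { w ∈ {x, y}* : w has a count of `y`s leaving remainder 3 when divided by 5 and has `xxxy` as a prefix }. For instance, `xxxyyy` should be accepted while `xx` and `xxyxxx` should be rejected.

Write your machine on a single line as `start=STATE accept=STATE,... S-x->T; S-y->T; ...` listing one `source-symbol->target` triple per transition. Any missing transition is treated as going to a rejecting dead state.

Handle the two conditions separately and then intersect. The first has 5 states tracking the count of `y`s modulo 5; the second has 6 states tracking whether the input so far still matches the prefix `xxxy`. A product state is a pair (one from each), accepting exactly when both do.
With 14 states:
       x  y 
>  A   B  C 
   B   D  C 
   C   C  E 
   D   F  C 
   E   E  G 
   F   H  I 
   G   G  J 
   H   H  C 
   I   I  K 
   J   J  H 
   K   K  L 
 * L   L  M 
   M   M  N 
   N   N  I 
(> = start, * = accepting)

start=A; accept=L; A-x->B; A-y->C; B-x->D; B-y->C; C-x->C; C-y->E; D-x->F; D-y->C; E-x->E; E-y->G; F-x->H; F-y->I; G-x->G; G-y->J; H-x->H; H-y->C; I-x->I; I-y->K; J-x->J; J-y->H; K-x->K; K-y->L; L-x->L; L-y->M; M-x->M; M-y->N; N-x->N; N-y->I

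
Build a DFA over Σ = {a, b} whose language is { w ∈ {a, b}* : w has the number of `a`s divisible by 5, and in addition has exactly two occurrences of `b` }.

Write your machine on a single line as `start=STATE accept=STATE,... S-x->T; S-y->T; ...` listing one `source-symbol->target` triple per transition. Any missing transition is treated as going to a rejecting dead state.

start=q0; accept=q5; q0-a->q1; q0-b->q2; q1-a->q3; q1-b->q4; q2-a->q4; q2-b->q5; q3-a->q6; q3-b->q7; q4-a->q7; q4-b->q8; q5-a->q8; q5-b->q9; q6-a->q10; q6-b->q11; q7-a->q11; q7-b->q12; q8-a->q12; q8-b->q13; q9-a->q13; q9-b->q9; q10-a->q0; q10-b->q14; q11-a->q14; q11-b->q15; q12-a->q15; q12-b->q16; q13-a->q16; q13-b->q13; q14-a->q2; q14-b->q17; q15-a->q17; q15-b->q18; q16-a->q18; q16-b->q16; q17-a->q5; q17-b->q19; q18-a->q19; q18-b->q18; q19-a->q9; q19-b->q19

Run two small machines in parallel and take their product. One (5 states) tracks the count of `a`s modulo 5; the other (4 states) tracks the count of `b`s, saturating at 3. Each combined state is a pair, one component from each; accept when both components accept.
20 states suffice.
          a    b  
>  q0     q1   q2 
   q1     q3   q4 
   q2     q4   q5 
   q3     q6   q7 
   q4     q7   q8 
 * q5     q8   q9 
   q6    q10  q11 
   q7    q11  q12 
   q8    q12  q13 
   q9    q13   q9 
   q10    q0  q14 
   q11   q14  q15 
   q12   q15  q16 
   q13   q16  q13 
   q14    q2  q17 
   q15   q17  q18 
   q16   q18  q16 
   q17    q5  q19 
   q18   q19  q18 
   q19    q9  q19 
(> = start, * = accepting)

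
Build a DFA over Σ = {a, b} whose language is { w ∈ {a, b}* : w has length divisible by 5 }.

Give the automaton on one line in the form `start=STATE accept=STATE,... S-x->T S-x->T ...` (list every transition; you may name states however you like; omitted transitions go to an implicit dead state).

Only the length mod 5 matters, so use a 5-cycle: from any state, every input symbol moves to the next state, wrapping q4 back to q0. Mark q0 accepting.
        a   b  
>* q0   q1  q1 
   q1   q2  q2 
   q2   q3  q3 
   q3   q4  q4 
   q4   q0  q0 
(> = start, * = accepting)

start=q0 accept=q0 q0-a->q1 q0-b->q1 q1-a->q2 q1-b->q2 q2-a->q3 q2-b->q3 q3-a->q4 q3-b->q4 q4-a->q0 q4-b->q0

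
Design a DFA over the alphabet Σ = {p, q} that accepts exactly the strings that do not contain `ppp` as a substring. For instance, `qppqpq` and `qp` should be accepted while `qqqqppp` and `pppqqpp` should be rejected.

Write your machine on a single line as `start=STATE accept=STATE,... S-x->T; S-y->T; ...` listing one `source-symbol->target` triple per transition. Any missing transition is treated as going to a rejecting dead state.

This is the complement of 'contains `ppp`'. Use the same substring-matching states — S0 through S3 holding how much of `ppp` has just been matched — but flip the accepting set: everything except the trap S3 accepts.
        p   q  
>* S0   S1  S0 
 * S1   S2  S0 
 * S2   S3  S0 
   S3   S3  S3 
(> = start, * = accepting)

start=S0; accept=S0,S1,S2; S0-p->S1; S0-q->S0; S1-p->S2; S1-q->S0; S2-p->S3; S2-q->S0; S3-p->S3; S3-q->S3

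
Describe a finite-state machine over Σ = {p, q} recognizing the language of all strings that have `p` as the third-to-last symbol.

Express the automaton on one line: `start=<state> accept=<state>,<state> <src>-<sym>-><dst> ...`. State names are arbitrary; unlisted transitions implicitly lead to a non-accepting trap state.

A DFA must remember the last 3 symbols (since which symbol is third-to-last isn't known until the input ends). Use one state per possible window of the last ≤3 symbols; accept from those whose window starts with `p`.
A 15-state machine:
          p    q  
>  S0     S1   S2 
   S1     S3   S4 
   S2     S5   S6 
   S3     S7   S8 
   S4     S9  S10 
   S5    S11  S12 
   S6    S13  S14 
 * S7     S7   S8 
 * S8     S9  S10 
 * S9    S11  S12 
 * S10   S13  S14 
   S11    S7   S8 
   S12    S9  S10 
   S13   S11  S12 
   S14   S13  S14 
(> = start, * = accepting)

start=S0 accept=S7,S8,S9,S10 S0-p->S1 S0-q->S2 S1-p->S3 S1-q->S4 S2-p->S5 S2-q->S6 S3-p->S7 S3-q->S8 S4-p->S9 S4-q->S10 S5-p->S11 S5-q->S12 S6-p->S13 S6-q->S14 S7-p->S7 S7-q->S8 S8-p->S9 S8-q->S10 S9-p->S11 S9-q->S12 S10-p->S13 S10-q->S14 S11-p->S7 S11-q->S8 S12-p->S9 S12-q->S10 S13-p->S11 S13-q->S12 S14-p->S13 S14-q->S14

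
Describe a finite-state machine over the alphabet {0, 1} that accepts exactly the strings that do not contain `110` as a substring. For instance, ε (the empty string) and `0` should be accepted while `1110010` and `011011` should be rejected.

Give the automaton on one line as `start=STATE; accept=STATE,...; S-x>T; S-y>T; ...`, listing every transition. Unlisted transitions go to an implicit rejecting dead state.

start=s0; accept=s0,s1,s2; s0-0>s0; s0-1>s1; s1-0>s0; s1-1>s2; s2-0>s3; s2-1>s2; s3-0>s3; s3-1>s3

This is the complement of 'contains `110`'. Use the same substring-matching states — s0 through s3 holding how much of `110` has just been matched — but flip the accepting set: everything except the trap s3 accepts.
4 states suffice.
        0   1  
>* s0   s0  s1 
 * s1   s0  s2 
 * s2   s3  s2 
   s3   s3  s3 
(> = start, * = accepting)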